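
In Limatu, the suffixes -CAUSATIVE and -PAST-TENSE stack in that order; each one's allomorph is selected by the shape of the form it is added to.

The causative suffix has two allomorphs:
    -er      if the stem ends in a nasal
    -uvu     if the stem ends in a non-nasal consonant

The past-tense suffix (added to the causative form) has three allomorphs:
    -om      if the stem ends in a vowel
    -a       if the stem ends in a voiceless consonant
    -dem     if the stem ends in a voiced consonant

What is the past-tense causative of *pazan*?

pazanerdem

*pazan* — final consonant /n/ (a nasal) → -er → *pazaner*.
Since the final sound of the causative form *pazaner* is /r/ (a voiced consonant), it takes -dem, giving *pazanerdem*.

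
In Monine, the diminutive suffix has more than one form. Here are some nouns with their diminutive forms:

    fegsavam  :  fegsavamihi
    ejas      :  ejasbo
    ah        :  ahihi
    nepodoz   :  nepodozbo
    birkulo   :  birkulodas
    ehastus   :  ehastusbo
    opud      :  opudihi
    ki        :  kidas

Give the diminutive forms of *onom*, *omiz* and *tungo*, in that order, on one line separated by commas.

Looking at the final sound of each stem: -bo when the stem ends in a sibilant (*ejas*, *nepodoz*, *ehastus*); -ihi when the stem ends in a non-sibilant consonant (*fegsavam*, *ah*, *opud*); -das when the stem ends in a vowel (*birkulo*, *ki*).
*onom*: final sound = /m/, a non-sibilant consonant → -ihi → *onomihi*.
*omiz* — final sound /z/ (a sibilant) → -bo → *omizbo*.
*tungo*: final sound = /o/, a vowel → -das → *tungodas*.

onomihi, omizbo, tungodas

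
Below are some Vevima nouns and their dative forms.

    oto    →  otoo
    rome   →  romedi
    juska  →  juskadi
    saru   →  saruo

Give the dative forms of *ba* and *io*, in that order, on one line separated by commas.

badi, ioo

Looking at the last vowel of each stem: -o when the last vowel of the stem is a rounded vowel (*oto*, *saru*); -di when the last vowel of the stem is an unrounded vowel (*rome*, *juska*).
The last vowel of *ba* is /a/, which is an unrounded vowel, so the suffix is -di, giving *badi*.
The last vowel of *io* is /o/, which is a rounded vowel, so the suffix is -o, giving *ioo*.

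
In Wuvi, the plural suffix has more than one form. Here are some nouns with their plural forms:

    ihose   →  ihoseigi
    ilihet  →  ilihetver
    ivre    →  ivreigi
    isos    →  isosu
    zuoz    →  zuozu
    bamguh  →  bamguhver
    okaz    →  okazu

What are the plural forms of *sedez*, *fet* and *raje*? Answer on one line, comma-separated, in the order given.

Looking at the final sound of each stem: -u when the stem ends in a sibilant (*isos*, *zuoz*, *okaz*); -ver when the stem ends in a non-sibilant consonant (*ilihet*, *bamguh*); -igi when the stem ends in a vowel (*ihose*, *ivre*).
The final sound of *sedez* is /z/, which is a sibilant, so the suffix is -u, giving *sedezu*.
The final sound of *fet* is /t/, which is a non-sibilant consonant, so the suffix is -ver, giving *fetver*.
The final sound of *raje* is /e/, which is a vowel, so the suffix is -igi, giving *rajeigi*.

sedezu, fetver, rajeigi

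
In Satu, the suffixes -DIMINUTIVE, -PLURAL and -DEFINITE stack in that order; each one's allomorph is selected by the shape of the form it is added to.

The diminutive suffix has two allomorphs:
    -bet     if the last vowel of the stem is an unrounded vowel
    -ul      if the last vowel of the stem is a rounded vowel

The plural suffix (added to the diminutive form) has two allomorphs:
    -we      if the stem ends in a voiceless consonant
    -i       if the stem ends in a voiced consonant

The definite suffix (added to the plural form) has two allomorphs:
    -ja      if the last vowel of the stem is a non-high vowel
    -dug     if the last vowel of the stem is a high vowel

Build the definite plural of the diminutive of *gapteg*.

*gapteg* — last vowel /e/ (an unrounded vowel) → -bet → *gaptegbet*.
The diminutive form *gaptegbet*: final consonant = /t/, voiceless → -we → *gaptegbetwe*.
The plural form *gaptegbetwe*: last vowel = /e/, a non-high vowel → -ja → *gaptegbetweja*.

gaptegbetweja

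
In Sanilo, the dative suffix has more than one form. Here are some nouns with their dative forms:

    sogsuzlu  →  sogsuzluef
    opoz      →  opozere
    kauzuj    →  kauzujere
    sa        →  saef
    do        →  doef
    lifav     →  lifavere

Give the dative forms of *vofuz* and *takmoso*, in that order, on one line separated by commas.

vofuzere, takmosoef

The pattern is consonant vs. vowel: -ere when the stem ends in a consonant (*opoz*, *kauzuj*, *lifav*); -ef when the stem ends in a vowel (*sogsuzlu*, *sa*, *do*).
Since the final sound of *vofuz* is /z/ (a consonant), it takes -ere, giving *vofuzere*.
Since the final sound of *takmoso* is /o/ (a vowel), it takes -ef, giving *takmosoef*.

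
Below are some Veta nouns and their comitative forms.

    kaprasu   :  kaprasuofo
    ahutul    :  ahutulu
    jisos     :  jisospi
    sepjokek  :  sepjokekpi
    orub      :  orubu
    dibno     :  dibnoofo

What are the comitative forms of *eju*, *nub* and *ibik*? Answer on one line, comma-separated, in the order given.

The pattern is voicing of the final sound: -pi when the stem ends in a voiceless consonant (*jisos*, *sepjokek*); -u when the stem ends in a voiced consonant (*ahutul*, *orub*); -ofo when the stem ends in a vowel (*kaprasu*, *dibno*).
Since the final sound of *eju* is /u/ (a vowel), it takes -ofo, giving *ejuofo*.
*nub* — final sound /b/ (a voiced consonant) → -u → *nubu*.
Since the final sound of *ibik* is /k/ (a voiceless consonant), it takes -pi, giving *ibikpi*.

ejuofo, nubu, ibikpi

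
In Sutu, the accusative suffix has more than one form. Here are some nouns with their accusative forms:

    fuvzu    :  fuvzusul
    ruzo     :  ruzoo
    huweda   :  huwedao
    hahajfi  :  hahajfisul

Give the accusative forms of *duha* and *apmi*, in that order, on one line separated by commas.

duhao, apmisul

Looking at the last vowel of each stem: -sul when the last vowel of the stem is a high vowel (*fuvzu*, *hahajfi*); -o when the last vowel of the stem is a non-high vowel (*ruzo*, *huweda*).
*duha*: last vowel = /a/, a non-high vowel → -o → *duhao*.
*apmi*: last vowel = /i/, a high vowel → -sul → *apmisul*.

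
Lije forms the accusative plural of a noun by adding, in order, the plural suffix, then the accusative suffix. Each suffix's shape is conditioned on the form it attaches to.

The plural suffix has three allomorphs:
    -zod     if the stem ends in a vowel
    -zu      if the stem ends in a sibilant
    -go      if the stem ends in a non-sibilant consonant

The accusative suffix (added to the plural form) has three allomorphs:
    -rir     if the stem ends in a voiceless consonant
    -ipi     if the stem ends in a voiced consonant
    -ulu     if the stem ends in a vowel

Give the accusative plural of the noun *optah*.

optahgoulu

Since the final sound of *optah* is /h/ (a non-sibilant consonant), it takes -go, giving *optahgo*.
The plural form *optahgo*: final sound = /o/, a vowel → -ulu → *optahgoulu*.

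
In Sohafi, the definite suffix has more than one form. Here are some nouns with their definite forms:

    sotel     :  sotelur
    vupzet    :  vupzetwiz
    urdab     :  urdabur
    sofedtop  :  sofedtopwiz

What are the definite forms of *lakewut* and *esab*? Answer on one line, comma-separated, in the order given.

The suffix is conditioned by the final consonant: -wiz when the stem ends in a voiceless consonant (*vupzet*, *sofedtop*); -ur when the stem ends in a voiced consonant (*sotel*, *urdab*).
The final consonant of *lakewut* is /t/, which is voiceless, so the suffix is -wiz, giving *lakewutwiz*.
*esab*: final consonant = /b/, voiced → -ur → *esabur*.

lakewutwiz, esabur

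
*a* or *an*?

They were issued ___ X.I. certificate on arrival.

The indefinite article is chosen by the initial *sound* of the following word, not its spelling.
The initialism *X.I.* is read letter by letter; the first letter, X, is pronounced /ɛks/, which begins with a vowel sound.
So the article is *an*: They were issued an X.I. certificate on arrival.

an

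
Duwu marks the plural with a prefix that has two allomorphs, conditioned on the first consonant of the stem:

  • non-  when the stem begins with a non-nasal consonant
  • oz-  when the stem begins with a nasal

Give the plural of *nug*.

The first consonant of *nug* is /n/, which is a nasal, so the prefix is oz-, giving *oznug*.

oznug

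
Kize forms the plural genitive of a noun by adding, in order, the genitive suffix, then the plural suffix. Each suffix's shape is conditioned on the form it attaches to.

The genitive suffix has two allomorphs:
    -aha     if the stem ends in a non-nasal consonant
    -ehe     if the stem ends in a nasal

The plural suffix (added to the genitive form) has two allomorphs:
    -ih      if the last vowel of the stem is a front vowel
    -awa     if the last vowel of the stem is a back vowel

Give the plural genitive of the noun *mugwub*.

mugwubahaawa

*mugwub*: final consonant = /b/, non-nasal → -aha → *mugwubaha*.
The genitive form *mugwubaha* — last vowel /a/ (a back vowel) → -awa → *mugwubahaawa*.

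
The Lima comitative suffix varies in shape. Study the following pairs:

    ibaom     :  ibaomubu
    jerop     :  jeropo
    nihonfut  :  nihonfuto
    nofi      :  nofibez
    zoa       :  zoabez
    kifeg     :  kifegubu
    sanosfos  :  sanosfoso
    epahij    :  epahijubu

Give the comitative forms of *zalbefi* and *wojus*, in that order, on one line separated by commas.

zalbefibez, wojuso

The alternation tracks the final sound of the stem — -o when the stem ends in a voiceless consonant (*jerop*, *nihonfut*, *sanosfos*); -ubu when the stem ends in a voiced consonant (*ibaom*, *kifeg*, *epahij*); -bez when the stem ends in a vowel (*nofi*, *zoa*).
Since the final sound of *zalbefi* is /i/ (a vowel), it takes -bez, giving *zalbefibez*.
*wojus*: final sound = /s/, a voiceless consonant → -o → *wojuso*.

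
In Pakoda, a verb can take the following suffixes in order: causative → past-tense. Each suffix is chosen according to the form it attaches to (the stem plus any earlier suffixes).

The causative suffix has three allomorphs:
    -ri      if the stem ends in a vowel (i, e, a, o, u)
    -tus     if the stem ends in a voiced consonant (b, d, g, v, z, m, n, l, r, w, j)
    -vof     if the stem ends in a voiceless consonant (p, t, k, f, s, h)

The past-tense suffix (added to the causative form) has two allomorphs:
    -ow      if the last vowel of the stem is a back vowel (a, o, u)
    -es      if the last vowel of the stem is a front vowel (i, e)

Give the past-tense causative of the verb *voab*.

*voab*: final sound = /b/, a voiced consonant → -tus → *voabtus*.
The causative form *voabtus* — last vowel /u/ (a back vowel) → -ow → *voabtusow*.

voabtusow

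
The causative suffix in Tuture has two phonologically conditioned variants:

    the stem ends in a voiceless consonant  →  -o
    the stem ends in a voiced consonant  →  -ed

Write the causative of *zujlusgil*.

zujlusgiled

The final consonant of *zujlusgil* is /l/, which is voiced, so the suffix is -ed, giving *zujlusgiled*.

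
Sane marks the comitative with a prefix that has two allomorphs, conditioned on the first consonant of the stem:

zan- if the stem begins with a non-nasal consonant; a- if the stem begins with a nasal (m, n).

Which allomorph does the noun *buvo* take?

zan-

The first consonant of *buvo* is /b/, which is non-nasal, so the prefix is zan-.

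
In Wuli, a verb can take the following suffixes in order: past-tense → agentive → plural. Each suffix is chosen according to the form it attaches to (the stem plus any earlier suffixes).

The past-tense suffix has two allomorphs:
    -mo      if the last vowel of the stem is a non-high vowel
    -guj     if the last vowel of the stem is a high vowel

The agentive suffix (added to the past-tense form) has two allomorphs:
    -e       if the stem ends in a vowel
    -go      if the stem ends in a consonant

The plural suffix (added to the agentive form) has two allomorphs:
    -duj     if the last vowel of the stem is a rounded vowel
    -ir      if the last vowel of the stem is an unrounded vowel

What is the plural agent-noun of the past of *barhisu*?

barhisugujgoduj

*barhisu* — last vowel /u/ (a high vowel) → -guj → *barhisuguj*.
The past-tense form *barhisuguj* — final sound /j/ (a consonant) → -go → *barhisugujgo*.
Since the last vowel of the agentive form *barhisugujgo* is /o/ (a rounded vowel), it takes -duj, giving *barhisugujgoduj*.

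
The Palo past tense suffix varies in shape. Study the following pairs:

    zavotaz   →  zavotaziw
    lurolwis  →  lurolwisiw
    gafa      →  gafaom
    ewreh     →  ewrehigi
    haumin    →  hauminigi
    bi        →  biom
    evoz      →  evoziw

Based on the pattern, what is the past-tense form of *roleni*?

roleniom

The suffix is conditioned by the final sound: -iw when the stem ends in a sibilant (*zavotaz*, *lurolwis*, *evoz*); -igi when the stem ends in a non-sibilant consonant (*ewreh*, *haumin*); -om when the stem ends in a vowel (*gafa*, *bi*).
*roleni* — final sound /i/ (a vowel) → -om → *roleniom*.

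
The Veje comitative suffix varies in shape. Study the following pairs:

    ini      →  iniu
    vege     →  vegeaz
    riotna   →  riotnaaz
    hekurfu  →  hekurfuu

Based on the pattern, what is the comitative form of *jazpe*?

Looking at the last vowel of each stem: -u when the last vowel of the stem is a high vowel (*ini*, *hekurfu*); -az when the last vowel of the stem is a non-high vowel (*vege*, *riotna*).
*jazpe* — last vowel /e/ (a non-high vowel) → -az → *jazpeaz*.

jazpeaz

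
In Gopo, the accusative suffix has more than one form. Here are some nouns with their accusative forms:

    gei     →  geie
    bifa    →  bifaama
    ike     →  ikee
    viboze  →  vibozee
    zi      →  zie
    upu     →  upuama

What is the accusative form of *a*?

The pattern is front/back vowel harmony: -e when the last vowel of the stem is a front vowel (*gei*, *ike*, *viboze*, *zi*); -ama when the last vowel of the stem is a back vowel (*bifa*, *upu*).
Since the last vowel of *a* is /a/ (a back vowel), it takes -ama, giving *aama*.

aama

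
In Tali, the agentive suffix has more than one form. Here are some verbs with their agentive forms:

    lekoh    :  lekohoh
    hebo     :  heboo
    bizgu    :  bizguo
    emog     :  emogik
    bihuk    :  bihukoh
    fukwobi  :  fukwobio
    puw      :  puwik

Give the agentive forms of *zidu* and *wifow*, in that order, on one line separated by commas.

ziduo, wifowik

The suffix is conditioned by the final sound: -oh when the stem ends in a voiceless consonant (*lekoh*, *bihuk*); -ik when the stem ends in a voiced consonant (*emog*, *puw*); -o when the stem ends in a vowel (*hebo*, *bizgu*, *fukwobi*).
The final sound of *zidu* is /u/, which is a vowel, so the suffix is -o, giving *ziduo*.
The final sound of *wifow* is /w/, which is a voiced consonant, so the suffix is -ik, giving *wifowik*.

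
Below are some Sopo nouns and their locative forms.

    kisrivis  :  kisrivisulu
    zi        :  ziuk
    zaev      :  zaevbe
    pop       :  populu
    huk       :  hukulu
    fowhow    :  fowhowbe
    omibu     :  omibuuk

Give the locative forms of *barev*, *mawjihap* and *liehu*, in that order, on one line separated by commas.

The alternation tracks the final sound of the stem — -ulu when the stem ends in a voiceless consonant (*kisrivis*, *pop*, *huk*); -be when the stem ends in a voiced consonant (*zaev*, *fowhow*); -uk when the stem ends in a vowel (*zi*, *omibu*).
Since the final sound of *barev* is /v/ (a voiced consonant), it takes -be, giving *barevbe*.
*mawjihap*: final sound = /p/, a voiceless consonant → -ulu → *mawjihapulu*.
Since the final sound of *liehu* is /u/ (a vowel), it takes -uk, giving *liehuuk*.

barevbe, mawjihapulu, liehuuk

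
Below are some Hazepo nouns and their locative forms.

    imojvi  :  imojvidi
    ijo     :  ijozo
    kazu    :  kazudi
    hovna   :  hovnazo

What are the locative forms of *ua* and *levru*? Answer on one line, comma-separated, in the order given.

The suffix is conditioned by the last vowel: -di when the last vowel of the stem is a high vowel (*imojvi*, *kazu*); -zo when the last vowel of the stem is a non-high vowel (*ijo*, *hovna*).
*ua* — last vowel /a/ (a non-high vowel) → -zo → *uazo*.
*levru*: last vowel = /u/, a high vowel → -di → *levrudi*.

uazo, levrudi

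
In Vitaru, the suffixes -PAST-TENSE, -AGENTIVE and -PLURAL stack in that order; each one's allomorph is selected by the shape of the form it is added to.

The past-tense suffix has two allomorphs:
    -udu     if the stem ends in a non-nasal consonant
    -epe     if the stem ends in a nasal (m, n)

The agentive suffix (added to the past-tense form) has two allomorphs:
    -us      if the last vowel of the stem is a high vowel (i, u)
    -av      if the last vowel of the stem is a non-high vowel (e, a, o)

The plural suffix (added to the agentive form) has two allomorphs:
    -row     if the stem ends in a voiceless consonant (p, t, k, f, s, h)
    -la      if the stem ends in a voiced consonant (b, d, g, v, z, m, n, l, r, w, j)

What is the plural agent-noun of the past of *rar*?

raruduusrow

*rar*: final consonant = /r/, non-nasal → -udu → *rarudu*.
Since the last vowel of the past-tense form *rarudu* is /u/ (a high vowel), it takes -us, giving *raruduus*.
Since the final consonant of the agentive form *raruduus* is /s/ (voiceless), it takes -row, giving *raruduusrow*.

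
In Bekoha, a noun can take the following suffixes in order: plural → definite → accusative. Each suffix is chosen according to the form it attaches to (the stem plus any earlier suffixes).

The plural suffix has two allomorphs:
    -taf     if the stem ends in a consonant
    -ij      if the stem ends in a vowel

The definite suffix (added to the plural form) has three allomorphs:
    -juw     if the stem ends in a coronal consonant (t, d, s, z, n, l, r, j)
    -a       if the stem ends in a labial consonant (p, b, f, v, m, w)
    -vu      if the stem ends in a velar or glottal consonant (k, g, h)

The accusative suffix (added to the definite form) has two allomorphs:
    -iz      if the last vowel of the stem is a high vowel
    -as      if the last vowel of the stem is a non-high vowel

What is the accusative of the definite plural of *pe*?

*pe*: final sound = /e/, a vowel → -ij → *peij*.
The plural form *peij* — final consonant /j/ (coronal) → -juw → *peijjuw*.
The last vowel of the definite form *peijjuw* is /u/, which is a high vowel, so the accusative suffix is -iz, giving *peijjuwiz*.

peijjuwiz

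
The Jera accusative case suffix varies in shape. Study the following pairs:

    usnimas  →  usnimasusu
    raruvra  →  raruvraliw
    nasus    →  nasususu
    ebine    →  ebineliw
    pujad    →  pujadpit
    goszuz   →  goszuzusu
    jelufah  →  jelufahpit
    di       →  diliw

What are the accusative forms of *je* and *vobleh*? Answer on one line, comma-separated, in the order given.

The suffix is conditioned by the final sound: -usu when the stem ends in a sibilant (*usnimas*, *nasus*, *goszuz*); -pit when the stem ends in a non-sibilant consonant (*pujad*, *jelufah*); -liw when the stem ends in a vowel (*raruvra*, *ebine*, *di*).
The final sound of *je* is /e/, which is a vowel, so the suffix is -liw, giving *jeliw*.
Since the final sound of *vobleh* is /h/ (a non-sibilant consonant), it takes -pit, giving *voblehpit*.

jeliw, voblehpit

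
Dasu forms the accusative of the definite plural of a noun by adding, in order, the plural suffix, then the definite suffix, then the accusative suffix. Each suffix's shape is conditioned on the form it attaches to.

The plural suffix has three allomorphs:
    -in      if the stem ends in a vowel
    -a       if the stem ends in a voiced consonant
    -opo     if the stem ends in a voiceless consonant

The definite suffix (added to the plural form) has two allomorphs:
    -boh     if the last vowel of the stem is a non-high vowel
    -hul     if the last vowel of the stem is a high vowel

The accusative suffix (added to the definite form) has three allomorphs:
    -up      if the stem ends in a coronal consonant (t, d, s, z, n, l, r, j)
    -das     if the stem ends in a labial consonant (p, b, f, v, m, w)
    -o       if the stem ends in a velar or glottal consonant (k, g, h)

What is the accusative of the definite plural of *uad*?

uadaboho

The final sound of *uad* is /d/, which is a voiced consonant, so the plural suffix is -a, giving *uada*.
The plural form *uada*: last vowel = /a/, a non-high vowel → -boh → *uadaboh*.
The final consonant of the definite form *uadaboh* is /h/, which is velar/glottal, so the accusative suffix is -o, giving *uadaboho*.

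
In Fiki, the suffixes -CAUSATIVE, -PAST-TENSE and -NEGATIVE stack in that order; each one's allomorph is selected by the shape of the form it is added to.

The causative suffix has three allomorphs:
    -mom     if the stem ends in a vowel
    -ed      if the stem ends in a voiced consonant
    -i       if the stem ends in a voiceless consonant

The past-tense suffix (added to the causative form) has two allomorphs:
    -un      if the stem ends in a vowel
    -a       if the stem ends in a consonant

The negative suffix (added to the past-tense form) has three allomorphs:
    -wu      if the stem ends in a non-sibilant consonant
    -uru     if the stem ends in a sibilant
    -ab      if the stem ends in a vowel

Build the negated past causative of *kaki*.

kakimomaab

The final sound of *kaki* is /i/, which is a vowel, so the causative suffix is -mom, giving *kakimom*.
The causative form *kakimom*: final sound = /m/, a consonant → -a → *kakimoma*.
The past-tense form *kakimoma*: final sound = /a/, a vowel → -ab → *kakimomaab*.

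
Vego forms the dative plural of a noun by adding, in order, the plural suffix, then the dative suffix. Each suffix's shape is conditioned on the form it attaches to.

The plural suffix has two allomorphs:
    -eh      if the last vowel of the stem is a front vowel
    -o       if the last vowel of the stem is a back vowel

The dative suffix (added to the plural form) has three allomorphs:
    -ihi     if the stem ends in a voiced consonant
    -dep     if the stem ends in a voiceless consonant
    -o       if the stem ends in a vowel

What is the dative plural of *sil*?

silehdep

*sil*: last vowel = /i/, a front vowel → -eh → *sileh*.
The plural form *sileh*: final sound = /h/, a voiceless consonant → -dep → *silehdep*.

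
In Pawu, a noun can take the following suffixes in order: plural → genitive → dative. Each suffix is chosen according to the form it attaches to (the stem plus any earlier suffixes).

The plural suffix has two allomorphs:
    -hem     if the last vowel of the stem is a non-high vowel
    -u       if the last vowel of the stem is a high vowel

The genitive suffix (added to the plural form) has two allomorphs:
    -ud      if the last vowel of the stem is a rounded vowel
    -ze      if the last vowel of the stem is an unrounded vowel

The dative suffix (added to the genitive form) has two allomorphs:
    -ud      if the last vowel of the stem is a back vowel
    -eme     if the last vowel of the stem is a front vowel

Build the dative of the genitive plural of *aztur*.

*aztur*: last vowel = /u/, a high vowel → -u → *azturu*.
The plural form *azturu*: last vowel = /u/, a rounded vowel → -ud → *azturuud*.
The genitive form *azturuud* — last vowel /u/ (a back vowel) → -ud → *azturuudud*.

azturuudud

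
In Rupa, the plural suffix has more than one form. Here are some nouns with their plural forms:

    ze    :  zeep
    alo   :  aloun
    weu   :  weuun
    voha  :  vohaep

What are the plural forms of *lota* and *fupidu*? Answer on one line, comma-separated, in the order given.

Looking at the last vowel of each stem: -un when the last vowel of the stem is a rounded vowel (*alo*, *weu*); -ep when the last vowel of the stem is an unrounded vowel (*ze*, *voha*).
*lota*: last vowel = /a/, an unrounded vowel → -ep → *lotaep*.
Since the last vowel of *fupidu* is /u/ (a rounded vowel), it takes -un, giving *fupiduun*.

lotaep, fupiduun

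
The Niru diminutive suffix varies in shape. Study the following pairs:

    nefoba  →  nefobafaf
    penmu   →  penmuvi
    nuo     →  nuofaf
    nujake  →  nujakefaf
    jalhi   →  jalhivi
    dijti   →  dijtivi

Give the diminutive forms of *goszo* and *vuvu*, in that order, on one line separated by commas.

The suffix is conditioned by the last vowel: -vi when the last vowel of the stem is a high vowel (*penmu*, *jalhi*, *dijti*); -faf when the last vowel of the stem is a non-high vowel (*nefoba*, *nuo*, *nujake*).
*goszo*: last vowel = /o/, a non-high vowel → -faf → *goszofaf*.
The last vowel of *vuvu* is /u/, which is a high vowel, so the suffix is -vi, giving *vuvuvi*.

goszofaf, vuvuvi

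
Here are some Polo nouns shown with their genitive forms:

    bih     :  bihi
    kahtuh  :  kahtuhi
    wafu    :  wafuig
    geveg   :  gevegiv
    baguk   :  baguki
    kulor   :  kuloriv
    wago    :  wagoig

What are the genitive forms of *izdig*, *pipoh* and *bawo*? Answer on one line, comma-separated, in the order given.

izdigiv, pipohi, bawoig

Looking at the final sound of each stem: -i when the stem ends in a voiceless consonant (*bih*, *kahtuh*, *baguk*); -iv when the stem ends in a voiced consonant (*geveg*, *kulor*); -ig when the stem ends in a vowel (*wafu*, *wago*).
Since the final sound of *izdig* is /g/ (a voiced consonant), it takes -iv, giving *izdigiv*.
*pipoh*: final sound = /h/, a voiceless consonant → -i → *pipohi*.
*bawo*: final sound = /o/, a vowel → -ig → *bawoig*.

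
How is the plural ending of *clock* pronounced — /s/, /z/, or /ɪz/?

/s/

The stem *clock* ends in a voiceless non-sibilant consonant.
The plural suffix surfaces as /ɪz/ after sibilants, /s/ after other voiceless consonants, and /z/ after other voiced sounds.
So the plural -s on *clock* is pronounced /s/.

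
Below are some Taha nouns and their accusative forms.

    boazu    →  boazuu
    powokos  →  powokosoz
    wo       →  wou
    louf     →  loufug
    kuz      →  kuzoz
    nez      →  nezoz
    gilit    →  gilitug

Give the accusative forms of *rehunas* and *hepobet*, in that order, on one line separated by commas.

The suffix is conditioned by the final sound: -oz when the stem ends in a sibilant (*powokos*, *kuz*, *nez*); -ug when the stem ends in a non-sibilant consonant (*louf*, *gilit*); -u when the stem ends in a vowel (*boazu*, *wo*).
*rehunas*: final sound = /s/, a sibilant → -oz → *rehunasoz*.
The final sound of *hepobet* is /t/, which is a non-sibilant consonant, so the suffix is -ug, giving *hepobetug*.

rehunasoz, hepobetug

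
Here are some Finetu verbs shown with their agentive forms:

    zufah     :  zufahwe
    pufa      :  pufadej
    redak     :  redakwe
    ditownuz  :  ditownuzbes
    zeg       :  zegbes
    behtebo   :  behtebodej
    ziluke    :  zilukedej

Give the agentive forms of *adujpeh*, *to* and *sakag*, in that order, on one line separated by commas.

adujpehwe, todej, sakagbes

The pattern is voicing of the final sound: -we when the stem ends in a voiceless consonant (*zufah*, *redak*); -bes when the stem ends in a voiced consonant (*ditownuz*, *zeg*); -dej when the stem ends in a vowel (*pufa*, *behtebo*, *ziluke*).
The final sound of *adujpeh* is /h/, which is a voiceless consonant, so the suffix is -we, giving *adujpehwe*.
*to* — final sound /o/ (a vowel) → -dej → *todej*.
Since the final sound of *sakag* is /g/ (a voiced consonant), it takes -bes, giving *sakagbes*.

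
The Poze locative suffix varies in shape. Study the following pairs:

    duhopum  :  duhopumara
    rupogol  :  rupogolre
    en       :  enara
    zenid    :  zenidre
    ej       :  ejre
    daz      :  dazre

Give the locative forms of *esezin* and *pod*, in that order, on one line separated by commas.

esezinara, podre

The suffix is conditioned by the final consonant: -ara when the stem ends in a nasal (*duhopum*, *en*); -re when the stem ends in a non-nasal consonant (*rupogol*, *zenid*, *ej*, *daz*).
*esezin* — final consonant /n/ (a nasal) → -ara → *esezinara*.
*pod* — final consonant /d/ (non-nasal) → -re → *podre*.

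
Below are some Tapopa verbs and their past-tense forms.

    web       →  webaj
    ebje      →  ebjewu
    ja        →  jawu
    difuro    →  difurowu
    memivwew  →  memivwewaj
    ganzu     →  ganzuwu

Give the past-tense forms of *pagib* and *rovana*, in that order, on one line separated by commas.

Looking at the final sound of each stem: -aj when the stem ends in a consonant (*web*, *memivwew*); -wu when the stem ends in a vowel (*ebje*, *ja*, *difuro*, *ganzu*).
Since the final sound of *pagib* is /b/ (a consonant), it takes -aj, giving *pagibaj*.
Since the final sound of *rovana* is /a/ (a vowel), it takes -wu, giving *rovanawu*.

pagibaj, rovanawu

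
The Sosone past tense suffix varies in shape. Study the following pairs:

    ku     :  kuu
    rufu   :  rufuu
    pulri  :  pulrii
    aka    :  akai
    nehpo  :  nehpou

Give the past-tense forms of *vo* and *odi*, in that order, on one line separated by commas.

vou, odii

Looking at the last vowel of each stem: -u when the last vowel of the stem is a rounded vowel (*ku*, *rufu*, *nehpo*); -i when the last vowel of the stem is an unrounded vowel (*pulri*, *aka*).
*vo*: last vowel = /o/, a rounded vowel → -u → *vou*.
*odi*: last vowel = /i/, an unrounded vowel → -i → *odii*.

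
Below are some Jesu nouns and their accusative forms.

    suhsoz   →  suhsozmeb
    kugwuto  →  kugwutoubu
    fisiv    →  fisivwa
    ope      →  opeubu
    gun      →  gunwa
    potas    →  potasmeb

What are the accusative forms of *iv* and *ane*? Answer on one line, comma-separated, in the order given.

Looking at the final sound of each stem: -meb when the stem ends in a sibilant (*suhsoz*, *potas*); -wa when the stem ends in a non-sibilant consonant (*fisiv*, *gun*); -ubu when the stem ends in a vowel (*kugwuto*, *ope*).
*iv*: final sound = /v/, a non-sibilant consonant → -wa → *ivwa*.
The final sound of *ane* is /e/, which is a vowel, so the suffix is -ubu, giving *aneubu*.

ivwa, aneubu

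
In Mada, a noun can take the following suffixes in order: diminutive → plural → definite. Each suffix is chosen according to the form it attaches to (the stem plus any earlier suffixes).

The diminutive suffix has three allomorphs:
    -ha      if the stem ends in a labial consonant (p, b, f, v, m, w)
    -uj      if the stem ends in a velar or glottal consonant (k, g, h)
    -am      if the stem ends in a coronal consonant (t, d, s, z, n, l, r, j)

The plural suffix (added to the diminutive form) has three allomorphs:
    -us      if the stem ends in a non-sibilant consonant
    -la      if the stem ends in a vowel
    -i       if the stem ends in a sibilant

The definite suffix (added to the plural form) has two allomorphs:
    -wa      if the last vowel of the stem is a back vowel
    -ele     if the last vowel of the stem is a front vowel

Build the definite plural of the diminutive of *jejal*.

jejalamuswa

Since the final consonant of *jejal* is /l/ (coronal), it takes -am, giving *jejalam*.
The diminutive form *jejalam*: final sound = /m/, a non-sibilant consonant → -us → *jejalamus*.
The plural form *jejalamus*: last vowel = /u/, a back vowel → -wa → *jejalamuswa*.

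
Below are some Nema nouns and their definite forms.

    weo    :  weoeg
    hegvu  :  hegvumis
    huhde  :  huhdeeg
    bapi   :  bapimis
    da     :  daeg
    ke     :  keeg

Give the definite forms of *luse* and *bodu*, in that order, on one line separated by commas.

The suffix is conditioned by the last vowel: -mis when the last vowel of the stem is a high vowel (*hegvu*, *bapi*); -eg when the last vowel of the stem is a non-high vowel (*weo*, *huhde*, *da*, *ke*).
*luse*: last vowel = /e/, a non-high vowel → -eg → *luseeg*.
*bodu*: last vowel = /u/, a high vowel → -mis → *bodumis*.

luseeg, bodumis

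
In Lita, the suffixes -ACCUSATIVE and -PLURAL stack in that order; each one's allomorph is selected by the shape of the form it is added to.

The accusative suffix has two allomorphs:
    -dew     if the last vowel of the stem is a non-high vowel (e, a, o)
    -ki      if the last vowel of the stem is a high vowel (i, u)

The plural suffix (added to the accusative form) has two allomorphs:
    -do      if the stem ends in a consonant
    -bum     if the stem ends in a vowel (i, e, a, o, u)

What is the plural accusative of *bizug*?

The last vowel of *bizug* is /u/, which is a high vowel, so the accusative suffix is -ki, giving *bizugki*.
The accusative form *bizugki* — final sound /i/ (a vowel) → -bum → *bizugkibum*.

bizugkibum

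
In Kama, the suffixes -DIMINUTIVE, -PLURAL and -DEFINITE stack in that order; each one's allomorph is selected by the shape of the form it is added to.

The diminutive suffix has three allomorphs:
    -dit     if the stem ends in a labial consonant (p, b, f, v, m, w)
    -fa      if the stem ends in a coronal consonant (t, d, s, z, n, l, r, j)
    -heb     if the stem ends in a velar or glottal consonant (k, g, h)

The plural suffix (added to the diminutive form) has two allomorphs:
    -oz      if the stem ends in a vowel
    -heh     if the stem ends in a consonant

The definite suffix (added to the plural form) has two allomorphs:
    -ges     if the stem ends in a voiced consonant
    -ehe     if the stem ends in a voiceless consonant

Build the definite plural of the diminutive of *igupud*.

igupudfaozges

*igupud*: final consonant = /d/, coronal → -fa → *igupudfa*.
The diminutive form *igupudfa* — final sound /a/ (a vowel) → -oz → *igupudfaoz*.
The plural form *igupudfaoz*: final consonant = /z/, voiced → -ges → *igupudfaozges*.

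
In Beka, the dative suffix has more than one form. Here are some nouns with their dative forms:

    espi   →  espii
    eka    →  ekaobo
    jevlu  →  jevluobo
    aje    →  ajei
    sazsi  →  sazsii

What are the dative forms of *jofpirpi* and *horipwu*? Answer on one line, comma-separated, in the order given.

jofpirpii, horipwuobo

The pattern is front/back vowel harmony: -i when the last vowel of the stem is a front vowel (*espi*, *aje*, *sazsi*); -obo when the last vowel of the stem is a back vowel (*eka*, *jevlu*).
The last vowel of *jofpirpi* is /i/, which is a front vowel, so the suffix is -i, giving *jofpirpii*.
Since the last vowel of *horipwu* is /u/ (a back vowel), it takes -obo, giving *horipwuobo*.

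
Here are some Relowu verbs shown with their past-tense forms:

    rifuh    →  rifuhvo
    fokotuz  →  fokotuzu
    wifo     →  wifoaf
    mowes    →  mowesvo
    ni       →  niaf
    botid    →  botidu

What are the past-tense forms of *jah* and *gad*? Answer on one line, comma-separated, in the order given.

jahvo, gadu

The pattern is voicing of the final sound: -vo when the stem ends in a voiceless consonant (*rifuh*, *mowes*); -u when the stem ends in a voiced consonant (*fokotuz*, *botid*); -af when the stem ends in a vowel (*wifo*, *ni*).
*jah* — final sound /h/ (a voiceless consonant) → -vo → *jahvo*.
*gad* — final sound /d/ (a voiced consonant) → -u → *gadu*.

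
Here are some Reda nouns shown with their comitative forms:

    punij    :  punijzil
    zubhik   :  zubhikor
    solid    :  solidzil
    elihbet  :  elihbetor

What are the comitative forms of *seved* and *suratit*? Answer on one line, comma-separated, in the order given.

sevedzil, suratitor

The pattern is voicing of the final consonant: -or when the stem ends in a voiceless consonant (*zubhik*, *elihbet*); -zil when the stem ends in a voiced consonant (*punij*, *solid*).
*seved* — final consonant /d/ (voiced) → -zil → *sevedzil*.
*suratit* — final consonant /t/ (voiceless) → -or → *suratitor*.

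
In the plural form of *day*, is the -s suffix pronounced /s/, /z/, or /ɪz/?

/z/

The stem *day* ends in a voiced non-sibilant sound.
The plural suffix surfaces as /ɪz/ after sibilants, /s/ after other voiceless consonants, and /z/ after other voiced sounds.
So the plural -s on *day* is pronounced /z/.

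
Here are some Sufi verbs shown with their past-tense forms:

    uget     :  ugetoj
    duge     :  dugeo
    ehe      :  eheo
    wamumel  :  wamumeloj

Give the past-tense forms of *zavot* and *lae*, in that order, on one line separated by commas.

The alternation tracks the final sound of the stem — -oj when the stem ends in a consonant (*uget*, *wamumel*); -o when the stem ends in a vowel (*duge*, *ehe*).
Since the final sound of *zavot* is /t/ (a consonant), it takes -oj, giving *zavotoj*.
The final sound of *lae* is /e/, which is a vowel, so the suffix is -o, giving *laeo*.

zavotoj, laeo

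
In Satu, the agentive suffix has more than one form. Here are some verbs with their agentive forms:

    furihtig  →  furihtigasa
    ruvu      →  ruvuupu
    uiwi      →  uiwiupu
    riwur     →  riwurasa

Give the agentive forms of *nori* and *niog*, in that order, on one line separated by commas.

noriupu, niogasa

The pattern is consonant vs. vowel: -asa when the stem ends in a consonant (*furihtig*, *riwur*); -upu when the stem ends in a vowel (*ruvu*, *uiwi*).
*nori* — final sound /i/ (a vowel) → -upu → *noriupu*.
The final sound of *niog* is /g/, which is a consonant, so the suffix is -asa, giving *niogasa*.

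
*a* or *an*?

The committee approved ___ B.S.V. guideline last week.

The indefinite article is chosen by the initial *sound* of the following word, not its spelling.
The initialism *B.S.V.* is read letter by letter; the first letter, B, is pronounced /biː/, which begins with a consonant sound.
So the article is *a*: The committee approved a B.S.V. guideline last week.

a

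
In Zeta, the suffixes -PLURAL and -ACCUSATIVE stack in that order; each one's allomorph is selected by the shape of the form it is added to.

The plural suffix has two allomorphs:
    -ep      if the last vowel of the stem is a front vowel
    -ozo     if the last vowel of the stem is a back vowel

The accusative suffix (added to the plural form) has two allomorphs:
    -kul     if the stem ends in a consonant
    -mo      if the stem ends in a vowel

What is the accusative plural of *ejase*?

*ejase* — last vowel /e/ (a front vowel) → -ep → *ejaseep*.
The plural form *ejaseep* — final sound /p/ (a consonant) → -kul → *ejaseepkul*.

ejaseepkul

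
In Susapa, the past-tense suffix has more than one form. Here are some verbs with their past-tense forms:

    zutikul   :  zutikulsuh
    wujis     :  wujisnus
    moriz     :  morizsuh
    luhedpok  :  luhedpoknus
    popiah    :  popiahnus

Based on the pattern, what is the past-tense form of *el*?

elsuh

The alternation tracks the final consonant of the stem — -nus when the stem ends in a voiceless consonant (*wujis*, *luhedpok*, *popiah*); -suh when the stem ends in a voiced consonant (*zutikul*, *moriz*).
The final consonant of *el* is /l/, which is voiced, so the suffix is -suh, giving *elsuh*.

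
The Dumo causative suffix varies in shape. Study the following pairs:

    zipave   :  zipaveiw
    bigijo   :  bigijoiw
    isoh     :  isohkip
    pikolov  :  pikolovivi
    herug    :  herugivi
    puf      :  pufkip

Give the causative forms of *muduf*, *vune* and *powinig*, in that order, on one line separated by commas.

Looking at the final sound of each stem: -kip when the stem ends in a voiceless consonant (*isoh*, *puf*); -ivi when the stem ends in a voiced consonant (*pikolov*, *herug*); -iw when the stem ends in a vowel (*zipave*, *bigijo*).
*muduf*: final sound = /f/, a voiceless consonant → -kip → *mudufkip*.
*vune* — final sound /e/ (a vowel) → -iw → *vuneiw*.
The final sound of *powinig* is /g/, which is a voiced consonant, so the suffix is -ivi, giving *powinigivi*.

mudufkip, vuneiw, powinigivi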